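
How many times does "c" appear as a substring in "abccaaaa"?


Searching for "c" in "abccaaaa"
Scanning each position:
  Position 0: "a" => no
  Position 1: "b" => no
  Position 2: "c" => MATCH
  Position 3: "c" => MATCH
  Position 4: "a" => no
  Position 5: "a" => no
  Position 6: "a" => no
  Position 7: "a" => no
Total occurrences: 2

2


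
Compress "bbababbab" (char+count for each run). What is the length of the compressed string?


Input: bbababbab
Runs:
  'b' x 2 => "b2"
  'a' x 1 => "a1"
  'b' x 1 => "b1"
  'a' x 1 => "a1"
  'b' x 2 => "b2"
  'a' x 1 => "a1"
  'b' x 1 => "b1"
Compressed: "b2a1b1a1b2a1b1"
Compressed length: 14

14


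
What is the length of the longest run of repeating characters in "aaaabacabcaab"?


Input: "aaaabacabcaab"
Scanning for longest run:
  Position 1 ('a'): continues run of 'a', length=2
  Position 2 ('a'): continues run of 'a', length=3
  Position 3 ('a'): continues run of 'a', length=4
  Position 4 ('b'): new char, reset run to 1
  Position 5 ('a'): new char, reset run to 1
  Position 6 ('c'): new char, reset run to 1
  Position 7 ('a'): new char, reset run to 1
  Position 8 ('b'): new char, reset run to 1
  Position 9 ('c'): new char, reset run to 1
  Position 10 ('a'): new char, reset run to 1
  Position 11 ('a'): continues run of 'a', length=2
  Position 12 ('b'): new char, reset run to 1
Longest run: 'a' with length 4

4


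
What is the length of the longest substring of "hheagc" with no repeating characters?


Input: "hheagc"
Sliding window (track last position of each char):
  Position 0 ('h'): window [0,0] length 1 -- new best
  Position 1 ('h'): repeat (last at 0), move window start to 1
  Position 1 ('h'): window [1,1] length 1
  Position 2 ('e'): window [1,2] length 2 -- new best
  Position 3 ('a'): window [1,3] length 3 -- new best
  Position 4 ('g'): window [1,4] length 4 -- new best
  Position 5 ('c'): window [1,5] length 5 -- new best
Longest substring with no repeats: "heagc" with length 5

5


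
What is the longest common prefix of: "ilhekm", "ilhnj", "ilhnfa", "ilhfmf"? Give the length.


Words: ilhekm, ilhnj, ilhnfa, ilhfmf
  Position 0: all 'i' => match
  Position 1: all 'l' => match
  Position 2: all 'h' => match
  Position 3: ('e', 'n', 'n', 'f') => mismatch, stop
LCP = "ilh" (length 3)

3


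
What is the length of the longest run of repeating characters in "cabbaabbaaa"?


Input: "cabbaabbaaa"
Scanning for longest run:
  Position 1 ('a'): new char, reset run to 1
  Position 2 ('b'): new char, reset run to 1
  Position 3 ('b'): continues run of 'b', length=2
  Position 4 ('a'): new char, reset run to 1
  Position 5 ('a'): continues run of 'a', length=2
  Position 6 ('b'): new char, reset run to 1
  Position 7 ('b'): continues run of 'b', length=2
  Position 8 ('a'): new char, reset run to 1
  Position 9 ('a'): continues run of 'a', length=2
  Position 10 ('a'): continues run of 'a', length=3
Longest run: 'a' with length 3

3


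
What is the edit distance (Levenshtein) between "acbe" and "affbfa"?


Computing edit distance: "acbe" -> "affbfa"
DP table:
           a    f    f    b    f    a
      0    1    2    3    4    5    6
  a   1    0    1    2    3    4    5
  c   2    1    1    2    3    4    5
  b   3    2    2    2    2    3    4
  e   4    3    3    3    3    3    4
Edit distance = dp[4][6] = 4

4


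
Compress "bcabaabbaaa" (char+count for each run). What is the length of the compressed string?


Input: bcabaabbaaa
Runs:
  'b' x 1 => "b1"
  'c' x 1 => "c1"
  'a' x 1 => "a1"
  'b' x 1 => "b1"
  'a' x 2 => "a2"
  'b' x 2 => "b2"
  'a' x 3 => "a3"
Compressed: "b1c1a1b1a2b2a3"
Compressed length: 14

14


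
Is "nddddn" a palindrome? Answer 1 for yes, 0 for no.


Input: nddddn
Reversed: nddddn
  Compare pos 0 ('n') with pos 5 ('n'): match
  Compare pos 1 ('d') with pos 4 ('d'): match
  Compare pos 2 ('d') with pos 3 ('d'): match
Result: palindrome

1


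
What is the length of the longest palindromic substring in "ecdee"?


Input: "ecdee"
Checking substrings for palindromes:
  [3:5] "ee" (len 2) => palindrome
Longest palindromic substring: "ee" with length 2

2


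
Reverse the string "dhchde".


Input: dhchde
Reading characters right to left:
  Position 5: 'e'
  Position 4: 'd'
  Position 3: 'h'
  Position 2: 'c'
  Position 1: 'h'
  Position 0: 'd'
Reversed: edhchd

edhchd


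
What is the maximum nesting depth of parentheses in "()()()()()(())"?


Input: "()()()()()(())"
Tracking depth:
  Position 0 '(': depth becomes 1
  Position 1 ')': depth becomes 0
  Position 2 '(': depth becomes 1
  Position 3 ')': depth becomes 0
  Position 4 '(': depth becomes 1
  Position 5 ')': depth becomes 0
  Position 6 '(': depth becomes 1
  Position 7 ')': depth becomes 0
  Position 8 '(': depth becomes 1
  Position 9 ')': depth becomes 0
  Position 10 '(': depth becomes 1
  Position 11 '(': depth becomes 2
  Position 12 ')': depth becomes 1
  Position 13 ')': depth becomes 0
Maximum depth reached: 2

2


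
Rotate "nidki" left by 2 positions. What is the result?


Input: "nidki", rotate left by 2
First 2 characters: "ni"
Remaining characters: "dki"
Concatenate remaining + first: "dki" + "ni" = "dkini"

dkini


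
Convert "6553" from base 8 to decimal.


Input: "6553" in base 8
Positional expansion:
  Digit '6' (value 6) x 8^3 = 3072
  Digit '5' (value 5) x 8^2 = 320
  Digit '5' (value 5) x 8^1 = 40
  Digit '3' (value 3) x 8^0 = 3
Sum = 3435

3435


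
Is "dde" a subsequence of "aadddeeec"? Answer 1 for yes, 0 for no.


Check if "dde" is a subsequence of "aadddeeec"
Greedy scan:
  Position 0 ('a'): no match needed
  Position 1 ('a'): no match needed
  Position 2 ('d'): matches sub[0] = 'd'
  Position 3 ('d'): matches sub[1] = 'd'
  Position 4 ('d'): no match needed
  Position 5 ('e'): matches sub[2] = 'e'
  Position 6 ('e'): no match needed
  Position 7 ('e'): no match needed
  Position 8 ('c'): no match needed
All 3 characters matched => is a subsequence

1


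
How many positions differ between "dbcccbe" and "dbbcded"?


Comparing "dbcccbe" and "dbbcded" position by position:
  Position 0: 'd' vs 'd' => same
  Position 1: 'b' vs 'b' => same
  Position 2: 'c' vs 'b' => DIFFER
  Position 3: 'c' vs 'c' => same
  Position 4: 'c' vs 'd' => DIFFER
  Position 5: 'b' vs 'e' => DIFFER
  Position 6: 'e' vs 'd' => DIFFER
Positions that differ: 4

4


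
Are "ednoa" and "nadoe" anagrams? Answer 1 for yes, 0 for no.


Strings: "ednoa", "nadoe"
Sorted first:  adeno
Sorted second: adeno
Sorted forms match => anagrams

1


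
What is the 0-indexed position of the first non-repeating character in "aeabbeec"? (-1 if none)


Input: aeabbeec
Character frequencies:
  'a': 2
  'b': 2
  'c': 1
  'e': 3
Scanning left to right for freq == 1:
  Position 0 ('a'): freq=2, skip
  Position 1 ('e'): freq=3, skip
  Position 2 ('a'): freq=2, skip
  Position 3 ('b'): freq=2, skip
  Position 4 ('b'): freq=2, skip
  Position 5 ('e'): freq=3, skip
  Position 6 ('e'): freq=3, skip
  Position 7 ('c'): unique! => answer = 7

7


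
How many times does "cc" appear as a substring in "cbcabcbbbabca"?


Searching for "cc" in "cbcabcbbbabca"
Scanning each position:
  Position 0: "cb" => no
  Position 1: "bc" => no
  Position 2: "ca" => no
  Position 3: "ab" => no
  Position 4: "bc" => no
  Position 5: "cb" => no
  Position 6: "bb" => no
  Position 7: "bb" => no
  Position 8: "ba" => no
  Position 9: "ab" => no
  Position 10: "bc" => no
  Position 11: "ca" => no
Total occurrences: 0

0


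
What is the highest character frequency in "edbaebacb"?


Input: edbaebacb
Character counts:
  'a': 2
  'b': 3
  'c': 1
  'd': 1
  'e': 2
Maximum frequency: 3

3


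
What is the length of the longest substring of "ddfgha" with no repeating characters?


Input: "ddfgha"
Sliding window (track last position of each char):
  Position 0 ('d'): window [0,0] length 1 -- new best
  Position 1 ('d'): repeat (last at 0), move window start to 1
  Position 1 ('d'): window [1,1] length 1
  Position 2 ('f'): window [1,2] length 2 -- new best
  Position 3 ('g'): window [1,3] length 3 -- new best
  Position 4 ('h'): window [1,4] length 4 -- new best
  Position 5 ('a'): window [1,5] length 5 -- new best
Longest substring with no repeats: "dfgha" with length 5

5


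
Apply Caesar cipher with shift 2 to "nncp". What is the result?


Caesar cipher: shift "nncp" by 2
  'n' (pos 13) + 2 = pos 15 = 'p'
  'n' (pos 13) + 2 = pos 15 = 'p'
  'c' (pos 2) + 2 = pos 4 = 'e'
  'p' (pos 15) + 2 = pos 17 = 'r'
Result: pper

pper


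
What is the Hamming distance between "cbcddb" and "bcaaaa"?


Comparing "cbcddb" and "bcaaaa" position by position:
  Position 0: 'c' vs 'b' => differ
  Position 1: 'b' vs 'c' => differ
  Position 2: 'c' vs 'a' => differ
  Position 3: 'd' vs 'a' => differ
  Position 4: 'd' vs 'a' => differ
  Position 5: 'b' vs 'a' => differ
Total differences (Hamming distance): 6

6


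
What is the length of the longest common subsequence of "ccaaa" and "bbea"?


LCS of "ccaaa" and "bbea"
DP table:
           b    b    e    a
      0    0    0    0    0
  c   0    0    0    0    0
  c   0    0    0    0    0
  a   0    0    0    0    1
  a   0    0    0    0    1
  a   0    0    0    0    1
LCS length = dp[5][4] = 1

1


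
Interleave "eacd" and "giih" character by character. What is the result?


Interleaving "eacd" and "giih":
  Position 0: 'e' from first, 'g' from second => "eg"
  Position 1: 'a' from first, 'i' from second => "ai"
  Position 2: 'c' from first, 'i' from second => "ci"
  Position 3: 'd' from first, 'h' from second => "dh"
Result: egaicidh

egaicidh


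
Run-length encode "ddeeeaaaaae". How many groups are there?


Input: ddeeeaaaaae
Scanning for consecutive runs:
  Group 1: 'd' x 2 (positions 0-1)
  Group 2: 'e' x 3 (positions 2-4)
  Group 3: 'a' x 5 (positions 5-9)
  Group 4: 'e' x 1 (positions 10-10)
Total groups: 4

4


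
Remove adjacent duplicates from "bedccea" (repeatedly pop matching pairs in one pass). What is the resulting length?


Input: bedccea
Stack-based adjacent duplicate removal:
  Read 'b': push. Stack: b
  Read 'e': push. Stack: be
  Read 'd': push. Stack: bed
  Read 'c': push. Stack: bedc
  Read 'c': matches stack top 'c' => pop. Stack: bed
  Read 'e': push. Stack: bede
  Read 'a': push. Stack: bedea
Final stack: "bedea" (length 5)

5


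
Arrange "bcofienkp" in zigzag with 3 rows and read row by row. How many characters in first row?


Zigzag "bcofienkp" into 3 rows:
Placing characters:
  'b' => row 0
  'c' => row 1
  'o' => row 2
  'f' => row 1
  'i' => row 0
  'e' => row 1
  'n' => row 2
  'k' => row 1
  'p' => row 0
Rows:
  Row 0: "bip"
  Row 1: "cfek"
  Row 2: "on"
First row length: 3

3


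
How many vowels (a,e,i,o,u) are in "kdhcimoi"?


Input: kdhcimoi
Checking each character:
  'k' at position 0: consonant
  'd' at position 1: consonant
  'h' at position 2: consonant
  'c' at position 3: consonant
  'i' at position 4: vowel (running total: 1)
  'm' at position 5: consonant
  'o' at position 6: vowel (running total: 2)
  'i' at position 7: vowel (running total: 3)
Total vowels: 3

3


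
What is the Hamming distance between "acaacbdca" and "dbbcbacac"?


Comparing "acaacbdca" and "dbbcbacac" position by position:
  Position 0: 'a' vs 'd' => differ
  Position 1: 'c' vs 'b' => differ
  Position 2: 'a' vs 'b' => differ
  Position 3: 'a' vs 'c' => differ
  Position 4: 'c' vs 'b' => differ
  Position 5: 'b' vs 'a' => differ
  Position 6: 'd' vs 'c' => differ
  Position 7: 'c' vs 'a' => differ
  Position 8: 'a' vs 'c' => differ
Total differences (Hamming distance): 9

9


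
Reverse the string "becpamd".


Input: becpamd
Reading characters right to left:
  Position 6: 'd'
  Position 5: 'm'
  Position 4: 'a'
  Position 3: 'p'
  Position 2: 'c'
  Position 1: 'e'
  Position 0: 'b'
Reversed: dmapceb

dmapceb


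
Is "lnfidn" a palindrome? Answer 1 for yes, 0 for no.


Input: lnfidn
Reversed: ndifnl
  Compare pos 0 ('l') with pos 5 ('n'): MISMATCH
  Compare pos 1 ('n') with pos 4 ('d'): MISMATCH
  Compare pos 2 ('f') with pos 3 ('i'): MISMATCH
Result: not a palindrome

0


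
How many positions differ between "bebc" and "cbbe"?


Comparing "bebc" and "cbbe" position by position:
  Position 0: 'b' vs 'c' => DIFFER
  Position 1: 'e' vs 'b' => DIFFER
  Position 2: 'b' vs 'b' => same
  Position 3: 'c' vs 'e' => DIFFER
Positions that differ: 3

3


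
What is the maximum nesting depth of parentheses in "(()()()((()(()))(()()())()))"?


Input: "(()()()((()(()))(()()())()))"
Tracking depth:
  Position 0 '(': depth becomes 1
  Position 1 '(': depth becomes 2
  Position 2 ')': depth becomes 1
  Position 3 '(': depth becomes 2
  Position 4 ')': depth becomes 1
  Position 5 '(': depth becomes 2
  Position 6 ')': depth becomes 1
  Position 7 '(': depth becomes 2
  Position 8 '(': depth becomes 3
  Position 9 '(': depth becomes 4
  Position 10 ')': depth becomes 3
  Position 11 '(': depth becomes 4
  Position 12 '(': depth becomes 5
  Position 13 ')': depth becomes 4
  Position 14 ')': depth becomes 3
  Position 15 ')': depth becomes 2
  Position 16 '(': depth becomes 3
  Position 17 '(': depth becomes 4
  Position 18 ')': depth becomes 3
  Position 19 '(': depth becomes 4
  Position 20 ')': depth becomes 3
  Position 21 '(': depth becomes 4
  Position 22 ')': depth becomes 3
  Position 23 ')': depth becomes 2
  Position 24 '(': depth becomes 3
  Position 25 ')': depth becomes 2
  Position 26 ')': depth becomes 1
  Position 27 ')': depth becomes 0
Maximum depth reached: 5

5


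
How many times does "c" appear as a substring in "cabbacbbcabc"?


Searching for "c" in "cabbacbbcabc"
Scanning each position:
  Position 0: "c" => MATCH
  Position 1: "a" => no
  Position 2: "b" => no
  Position 3: "b" => no
  Position 4: "a" => no
  Position 5: "c" => MATCH
  Position 6: "b" => no
  Position 7: "b" => no
  Position 8: "c" => MATCH
  Position 9: "a" => no
  Position 10: "b" => no
  Position 11: "c" => MATCH
Total occurrences: 4

4


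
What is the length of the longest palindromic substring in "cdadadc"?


Input: "cdadadc"
Checking substrings for palindromes:
  [0:7] "cdadadc" (len 7) => palindrome
  [1:6] "dadad" (len 5) => palindrome
  [1:4] "dad" (len 3) => palindrome
  [2:5] "ada" (len 3) => palindrome
  [3:6] "dad" (len 3) => palindrome
Longest palindromic substring: "cdadadc" with length 7

7


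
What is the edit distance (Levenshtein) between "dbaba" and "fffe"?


Computing edit distance: "dbaba" -> "fffe"
DP table:
           f    f    f    e
      0    1    2    3    4
  d   1    1    2    3    4
  b   2    2    2    3    4
  a   3    3    3    3    4
  b   4    4    4    4    4
  a   5    5    5    5    5
Edit distance = dp[5][4] = 5

5


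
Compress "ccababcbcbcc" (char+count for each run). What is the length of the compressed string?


Input: ccababcbcbcc
Runs:
  'c' x 2 => "c2"
  'a' x 1 => "a1"
  'b' x 1 => "b1"
  'a' x 1 => "a1"
  'b' x 1 => "b1"
  'c' x 1 => "c1"
  'b' x 1 => "b1"
  'c' x 1 => "c1"
  'b' x 1 => "b1"
  'c' x 2 => "c2"
Compressed: "c2a1b1a1b1c1b1c1b1c2"
Compressed length: 20

20


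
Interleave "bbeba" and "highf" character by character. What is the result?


Interleaving "bbeba" and "highf":
  Position 0: 'b' from first, 'h' from second => "bh"
  Position 1: 'b' from first, 'i' from second => "bi"
  Position 2: 'e' from first, 'g' from second => "eg"
  Position 3: 'b' from first, 'h' from second => "bh"
  Position 4: 'a' from first, 'f' from second => "af"
Result: bhbiegbhaf

bhbiegbhaf


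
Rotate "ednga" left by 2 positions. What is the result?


Input: "ednga", rotate left by 2
First 2 characters: "ed"
Remaining characters: "nga"
Concatenate remaining + first: "nga" + "ed" = "ngaed"

ngaed


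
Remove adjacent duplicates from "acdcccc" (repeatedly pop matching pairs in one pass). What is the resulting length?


Input: acdcccc
Stack-based adjacent duplicate removal:
  Read 'a': push. Stack: a
  Read 'c': push. Stack: ac
  Read 'd': push. Stack: acd
  Read 'c': push. Stack: acdc
  Read 'c': matches stack top 'c' => pop. Stack: acd
  Read 'c': push. Stack: acdc
  Read 'c': matches stack top 'c' => pop. Stack: acd
Final stack: "acd" (length 3)

3


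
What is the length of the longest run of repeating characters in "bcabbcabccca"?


Input: "bcabbcabccca"
Scanning for longest run:
  Position 1 ('c'): new char, reset run to 1
  Position 2 ('a'): new char, reset run to 1
  Position 3 ('b'): new char, reset run to 1
  Position 4 ('b'): continues run of 'b', length=2
  Position 5 ('c'): new char, reset run to 1
  Position 6 ('a'): new char, reset run to 1
  Position 7 ('b'): new char, reset run to 1
  Position 8 ('c'): new char, reset run to 1
  Position 9 ('c'): continues run of 'c', length=2
  Position 10 ('c'): continues run of 'c', length=3
  Position 11 ('a'): new char, reset run to 1
Longest run: 'c' with length 3

3


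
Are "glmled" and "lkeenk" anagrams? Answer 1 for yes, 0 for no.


Strings: "glmled", "lkeenk"
Sorted first:  degllm
Sorted second: eekkln
Differ at position 0: 'd' vs 'e' => not anagrams

0


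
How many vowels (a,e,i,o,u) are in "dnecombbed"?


Input: dnecombbed
Checking each character:
  'd' at position 0: consonant
  'n' at position 1: consonant
  'e' at position 2: vowel (running total: 1)
  'c' at position 3: consonant
  'o' at position 4: vowel (running total: 2)
  'm' at position 5: consonant
  'b' at position 6: consonant
  'b' at position 7: consonant
  'e' at position 8: vowel (running total: 3)
  'd' at position 9: consonant
Total vowels: 3

3


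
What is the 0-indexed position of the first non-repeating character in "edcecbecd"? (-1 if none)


Input: edcecbecd
Character frequencies:
  'b': 1
  'c': 3
  'd': 2
  'e': 3
Scanning left to right for freq == 1:
  Position 0 ('e'): freq=3, skip
  Position 1 ('d'): freq=2, skip
  Position 2 ('c'): freq=3, skip
  Position 3 ('e'): freq=3, skip
  Position 4 ('c'): freq=3, skip
  Position 5 ('b'): unique! => answer = 5

5


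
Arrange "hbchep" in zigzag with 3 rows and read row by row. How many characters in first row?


Zigzag "hbchep" into 3 rows:
Placing characters:
  'h' => row 0
  'b' => row 1
  'c' => row 2
  'h' => row 1
  'e' => row 0
  'p' => row 1
Rows:
  Row 0: "he"
  Row 1: "bhp"
  Row 2: "c"
First row length: 2

2


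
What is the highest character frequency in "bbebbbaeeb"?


Input: bbebbbaeeb
Character counts:
  'a': 1
  'b': 6
  'e': 3
Maximum frequency: 6

6


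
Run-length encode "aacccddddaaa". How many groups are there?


Input: aacccddddaaa
Scanning for consecutive runs:
  Group 1: 'a' x 2 (positions 0-1)
  Group 2: 'c' x 3 (positions 2-4)
  Group 3: 'd' x 4 (positions 5-8)
  Group 4: 'a' x 3 (positions 9-11)
Total groups: 4

4


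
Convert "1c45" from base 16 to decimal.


Input: "1c45" in base 16
Positional expansion:
  Digit '1' (value 1) x 16^3 = 4096
  Digit 'c' (value 12) x 16^2 = 3072
  Digit '4' (value 4) x 16^1 = 64
  Digit '5' (value 5) x 16^0 = 5
Sum = 7237

7237


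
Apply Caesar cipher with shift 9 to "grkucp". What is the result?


Caesar cipher: shift "grkucp" by 9
  'g' (pos 6) + 9 = pos 15 = 'p'
  'r' (pos 17) + 9 = pos 0 = 'a'
  'k' (pos 10) + 9 = pos 19 = 't'
  'u' (pos 20) + 9 = pos 3 = 'd'
  'c' (pos 2) + 9 = pos 11 = 'l'
  'p' (pos 15) + 9 = pos 24 = 'y'
Result: patdly

patdly


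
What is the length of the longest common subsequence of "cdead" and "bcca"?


LCS of "cdead" and "bcca"
DP table:
           b    c    c    a
      0    0    0    0    0
  c   0    0    1    1    1
  d   0    0    1    1    1
  e   0    0    1    1    1
  a   0    0    1    1    2
  d   0    0    1    1    2
LCS length = dp[5][4] = 2

2


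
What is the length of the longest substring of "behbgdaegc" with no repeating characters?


Input: "behbgdaegc"
Sliding window (track last position of each char):
  Position 0 ('b'): window [0,0] length 1 -- new best
  Position 1 ('e'): window [0,1] length 2 -- new best
  Position 2 ('h'): window [0,2] length 3 -- new best
  Position 3 ('b'): repeat (last at 0), move window start to 1
  Position 3 ('b'): window [1,3] length 3
  Position 4 ('g'): window [1,4] length 4 -- new best
  Position 5 ('d'): window [1,5] length 5 -- new best
  Position 6 ('a'): window [1,6] length 6 -- new best
  Position 7 ('e'): repeat (last at 1), move window start to 2
  Position 7 ('e'): window [2,7] length 6
  Position 8 ('g'): repeat (last at 4), move window start to 5
  Position 8 ('g'): window [5,8] length 4
  Position 9 ('c'): window [5,9] length 5
Longest substring with no repeats: "ehbgda" with length 6

6


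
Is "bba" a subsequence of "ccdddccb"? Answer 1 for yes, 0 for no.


Check if "bba" is a subsequence of "ccdddccb"
Greedy scan:
  Position 0 ('c'): no match needed
  Position 1 ('c'): no match needed
  Position 2 ('d'): no match needed
  Position 3 ('d'): no match needed
  Position 4 ('d'): no match needed
  Position 5 ('c'): no match needed
  Position 6 ('c'): no match needed
  Position 7 ('b'): matches sub[0] = 'b'
Only matched 1/3 characters => not a subsequence

0


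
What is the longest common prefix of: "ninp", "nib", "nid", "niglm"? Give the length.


Words: ninp, nib, nid, niglm
  Position 0: all 'n' => match
  Position 1: all 'i' => match
  Position 2: ('n', 'b', 'd', 'g') => mismatch, stop
LCP = "ni" (length 2)

2


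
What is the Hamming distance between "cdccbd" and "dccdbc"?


Comparing "cdccbd" and "dccdbc" position by position:
  Position 0: 'c' vs 'd' => differ
  Position 1: 'd' vs 'c' => differ
  Position 2: 'c' vs 'c' => same
  Position 3: 'c' vs 'd' => differ
  Position 4: 'b' vs 'b' => same
  Position 5: 'd' vs 'c' => differ
Total differences (Hamming distance): 4

4


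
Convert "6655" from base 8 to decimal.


Input: "6655" in base 8
Positional expansion:
  Digit '6' (value 6) x 8^3 = 3072
  Digit '6' (value 6) x 8^2 = 384
  Digit '5' (value 5) x 8^1 = 40
  Digit '5' (value 5) x 8^0 = 5
Sum = 3501

3501


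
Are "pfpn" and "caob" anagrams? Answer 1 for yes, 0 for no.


Strings: "pfpn", "caob"
Sorted first:  fnpp
Sorted second: abco
Differ at position 0: 'f' vs 'a' => not anagrams

0


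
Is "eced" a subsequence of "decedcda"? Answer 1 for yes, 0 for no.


Check if "eced" is a subsequence of "decedcda"
Greedy scan:
  Position 0 ('d'): no match needed
  Position 1 ('e'): matches sub[0] = 'e'
  Position 2 ('c'): matches sub[1] = 'c'
  Position 3 ('e'): matches sub[2] = 'e'
  Position 4 ('d'): matches sub[3] = 'd'
  Position 5 ('c'): no match needed
  Position 6 ('d'): no match needed
  Position 7 ('a'): no match needed
All 4 characters matched => is a subsequence

1


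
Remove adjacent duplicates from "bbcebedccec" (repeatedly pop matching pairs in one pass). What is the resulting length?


Input: bbcebedccec
Stack-based adjacent duplicate removal:
  Read 'b': push. Stack: b
  Read 'b': matches stack top 'b' => pop. Stack: (empty)
  Read 'c': push. Stack: c
  Read 'e': push. Stack: ce
  Read 'b': push. Stack: ceb
  Read 'e': push. Stack: cebe
  Read 'd': push. Stack: cebed
  Read 'c': push. Stack: cebedc
  Read 'c': matches stack top 'c' => pop. Stack: cebed
  Read 'e': push. Stack: cebede
  Read 'c': push. Stack: cebedec
Final stack: "cebedec" (length 7)

7


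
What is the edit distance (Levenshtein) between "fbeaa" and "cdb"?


Computing edit distance: "fbeaa" -> "cdb"
DP table:
           c    d    b
      0    1    2    3
  f   1    1    2    3
  b   2    2    2    2
  e   3    3    3    3
  a   4    4    4    4
  a   5    5    5    5
Edit distance = dp[5][3] = 5

5


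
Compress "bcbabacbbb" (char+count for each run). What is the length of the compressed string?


Input: bcbabacbbb
Runs:
  'b' x 1 => "b1"
  'c' x 1 => "c1"
  'b' x 1 => "b1"
  'a' x 1 => "a1"
  'b' x 1 => "b1"
  'a' x 1 => "a1"
  'c' x 1 => "c1"
  'b' x 3 => "b3"
Compressed: "b1c1b1a1b1a1c1b3"
Compressed length: 16

16


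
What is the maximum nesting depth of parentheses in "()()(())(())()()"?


Input: "()()(())(())()()"
Tracking depth:
  Position 0 '(': depth becomes 1
  Position 1 ')': depth becomes 0
  Position 2 '(': depth becomes 1
  Position 3 ')': depth becomes 0
  Position 4 '(': depth becomes 1
  Position 5 '(': depth becomes 2
  Position 6 ')': depth becomes 1
  Position 7 ')': depth becomes 0
  Position 8 '(': depth becomes 1
  Position 9 '(': depth becomes 2
  Position 10 ')': depth becomes 1
  Position 11 ')': depth becomes 0
  Position 12 '(': depth becomes 1
  Position 13 ')': depth becomes 0
  Position 14 '(': depth becomes 1
  Position 15 ')': depth becomes 0
Maximum depth reached: 2

2


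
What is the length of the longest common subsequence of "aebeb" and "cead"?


LCS of "aebeb" and "cead"
DP table:
           c    e    a    d
      0    0    0    0    0
  a   0    0    0    1    1
  e   0    0    1    1    1
  b   0    0    1    1    1
  e   0    0    1    1    1
  b   0    0    1    1    1
LCS length = dp[5][4] = 1

1


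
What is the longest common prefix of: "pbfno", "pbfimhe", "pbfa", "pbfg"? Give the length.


Words: pbfno, pbfimhe, pbfa, pbfg
  Position 0: all 'p' => match
  Position 1: all 'b' => match
  Position 2: all 'f' => match
  Position 3: ('n', 'i', 'a', 'g') => mismatch, stop
LCP = "pbf" (length 3)

3


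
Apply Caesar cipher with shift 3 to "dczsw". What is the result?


Caesar cipher: shift "dczsw" by 3
  'd' (pos 3) + 3 = pos 6 = 'g'
  'c' (pos 2) + 3 = pos 5 = 'f'
  'z' (pos 25) + 3 = pos 2 = 'c'
  's' (pos 18) + 3 = pos 21 = 'v'
  'w' (pos 22) + 3 = pos 25 = 'z'
Result: gfcvz

gfcvz


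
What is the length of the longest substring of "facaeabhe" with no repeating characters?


Input: "facaeabhe"
Sliding window (track last position of each char):
  Position 0 ('f'): window [0,0] length 1 -- new best
  Position 1 ('a'): window [0,1] length 2 -- new best
  Position 2 ('c'): window [0,2] length 3 -- new best
  Position 3 ('a'): repeat (last at 1), move window start to 2
  Position 3 ('a'): window [2,3] length 2
  Position 4 ('e'): window [2,4] length 3
  Position 5 ('a'): repeat (last at 3), move window start to 4
  Position 5 ('a'): window [4,5] length 2
  Position 6 ('b'): window [4,6] length 3
  Position 7 ('h'): window [4,7] length 4 -- new best
  Position 8 ('e'): repeat (last at 4), move window start to 5
  Position 8 ('e'): window [5,8] length 4
Longest substring with no repeats: "eabh" with length 4

4


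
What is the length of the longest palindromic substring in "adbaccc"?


Input: "adbaccc"
Checking substrings for palindromes:
  [4:7] "ccc" (len 3) => palindrome
  [4:6] "cc" (len 2) => palindrome
  [5:7] "cc" (len 2) => palindrome
Longest palindromic substring: "ccc" with length 3

3


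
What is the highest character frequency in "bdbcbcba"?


Input: bdbcbcba
Character counts:
  'a': 1
  'b': 4
  'c': 2
  'd': 1
Maximum frequency: 4

4


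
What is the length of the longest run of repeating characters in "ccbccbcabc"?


Input: "ccbccbcabc"
Scanning for longest run:
  Position 1 ('c'): continues run of 'c', length=2
  Position 2 ('b'): new char, reset run to 1
  Position 3 ('c'): new char, reset run to 1
  Position 4 ('c'): continues run of 'c', length=2
  Position 5 ('b'): new char, reset run to 1
  Position 6 ('c'): new char, reset run to 1
  Position 7 ('a'): new char, reset run to 1
  Position 8 ('b'): new char, reset run to 1
  Position 9 ('c'): new char, reset run to 1
Longest run: 'c' with length 2

2


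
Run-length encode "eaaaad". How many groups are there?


Input: eaaaad
Scanning for consecutive runs:
  Group 1: 'e' x 1 (positions 0-0)
  Group 2: 'a' x 4 (positions 1-4)
  Group 3: 'd' x 1 (positions 5-5)
Total groups: 3

3


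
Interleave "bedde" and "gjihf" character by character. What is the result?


Interleaving "bedde" and "gjihf":
  Position 0: 'b' from first, 'g' from second => "bg"
  Position 1: 'e' from first, 'j' from second => "ej"
  Position 2: 'd' from first, 'i' from second => "di"
  Position 3: 'd' from first, 'h' from second => "dh"
  Position 4: 'e' from first, 'f' from second => "ef"
Result: bgejdidhef

bgejdidhef


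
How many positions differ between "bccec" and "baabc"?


Comparing "bccec" and "baabc" position by position:
  Position 0: 'b' vs 'b' => same
  Position 1: 'c' vs 'a' => DIFFER
  Position 2: 'c' vs 'a' => DIFFER
  Position 3: 'e' vs 'b' => DIFFER
  Position 4: 'c' vs 'c' => same
Positions that differ: 3

3


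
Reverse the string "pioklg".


Input: pioklg
Reading characters right to left:
  Position 5: 'g'
  Position 4: 'l'
  Position 3: 'k'
  Position 2: 'o'
  Position 1: 'i'
  Position 0: 'p'
Reversed: glkoip

glkoip


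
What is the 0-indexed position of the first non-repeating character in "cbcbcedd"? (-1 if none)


Input: cbcbcedd
Character frequencies:
  'b': 2
  'c': 3
  'd': 2
  'e': 1
Scanning left to right for freq == 1:
  Position 0 ('c'): freq=3, skip
  Position 1 ('b'): freq=2, skip
  Position 2 ('c'): freq=3, skip
  Position 3 ('b'): freq=2, skip
  Position 4 ('c'): freq=3, skip
  Position 5 ('e'): unique! => answer = 5

5


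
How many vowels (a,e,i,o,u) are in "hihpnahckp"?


Input: hihpnahckp
Checking each character:
  'h' at position 0: consonant
  'i' at position 1: vowel (running total: 1)
  'h' at position 2: consonant
  'p' at position 3: consonant
  'n' at position 4: consonant
  'a' at position 5: vowel (running total: 2)
  'h' at position 6: consonant
  'c' at position 7: consonant
  'k' at position 8: consonant
  'p' at position 9: consonant
Total vowels: 2

2


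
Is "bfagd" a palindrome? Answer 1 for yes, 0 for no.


Input: bfagd
Reversed: dgafb
  Compare pos 0 ('b') with pos 4 ('d'): MISMATCH
  Compare pos 1 ('f') with pos 3 ('g'): MISMATCH
Result: not a palindrome

0


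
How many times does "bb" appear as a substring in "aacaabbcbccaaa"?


Searching for "bb" in "aacaabbcbccaaa"
Scanning each position:
  Position 0: "aa" => no
  Position 1: "ac" => no
  Position 2: "ca" => no
  Position 3: "aa" => no
  Position 4: "ab" => no
  Position 5: "bb" => MATCH
  Position 6: "bc" => no
  Position 7: "cb" => no
  Position 8: "bc" => no
  Position 9: "cc" => no
  Position 10: "ca" => no
  Position 11: "aa" => no
  Position 12: "aa" => no
Total occurrences: 1

1


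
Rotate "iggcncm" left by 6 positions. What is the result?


Input: "iggcncm", rotate left by 6
First 6 characters: "iggcnc"
Remaining characters: "m"
Concatenate remaining + first: "m" + "iggcnc" = "miggcnc"

miggcnc


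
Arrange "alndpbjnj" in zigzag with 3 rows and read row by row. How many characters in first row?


Zigzag "alndpbjnj" into 3 rows:
Placing characters:
  'a' => row 0
  'l' => row 1
  'n' => row 2
  'd' => row 1
  'p' => row 0
  'b' => row 1
  'j' => row 2
  'n' => row 1
  'j' => row 0
Rows:
  Row 0: "apj"
  Row 1: "ldbn"
  Row 2: "nj"
First row length: 3

3


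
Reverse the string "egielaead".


Input: egielaead
Reading characters right to left:
  Position 8: 'd'
  Position 7: 'a'
  Position 6: 'e'
  Position 5: 'a'
  Position 4: 'l'
  Position 3: 'e'
  Position 2: 'i'
  Position 1: 'g'
  Position 0: 'e'
Reversed: daealeige

daealeige


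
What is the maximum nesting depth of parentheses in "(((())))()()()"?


Input: "(((())))()()()"
Tracking depth:
  Position 0 '(': depth becomes 1
  Position 1 '(': depth becomes 2
  Position 2 '(': depth becomes 3
  Position 3 '(': depth becomes 4
  Position 4 ')': depth becomes 3
  Position 5 ')': depth becomes 2
  Position 6 ')': depth becomes 1
  Position 7 ')': depth becomes 0
  Position 8 '(': depth becomes 1
  Position 9 ')': depth becomes 0
  Position 10 '(': depth becomes 1
  Position 11 ')': depth becomes 0
  Position 12 '(': depth becomes 1
  Position 13 ')': depth becomes 0
Maximum depth reached: 4

4


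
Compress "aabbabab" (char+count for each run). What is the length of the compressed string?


Input: aabbabab
Runs:
  'a' x 2 => "a2"
  'b' x 2 => "b2"
  'a' x 1 => "a1"
  'b' x 1 => "b1"
  'a' x 1 => "a1"
  'b' x 1 => "b1"
Compressed: "a2b2a1b1a1b1"
Compressed length: 12

12


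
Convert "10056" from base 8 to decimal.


Input: "10056" in base 8
Positional expansion:
  Digit '1' (value 1) x 8^4 = 4096
  Digit '0' (value 0) x 8^3 = 0
  Digit '0' (value 0) x 8^2 = 0
  Digit '5' (value 5) x 8^1 = 40
  Digit '6' (value 6) x 8^0 = 6
Sum = 4142

4142


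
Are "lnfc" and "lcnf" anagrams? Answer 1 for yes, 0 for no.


Strings: "lnfc", "lcnf"
Sorted first:  cfln
Sorted second: cfln
Sorted forms match => anagrams

1


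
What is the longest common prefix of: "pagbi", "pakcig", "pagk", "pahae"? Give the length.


Words: pagbi, pakcig, pagk, pahae
  Position 0: all 'p' => match
  Position 1: all 'a' => match
  Position 2: ('g', 'k', 'g', 'h') => mismatch, stop
LCP = "pa" (length 2)

2


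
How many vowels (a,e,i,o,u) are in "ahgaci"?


Input: ahgaci
Checking each character:
  'a' at position 0: vowel (running total: 1)
  'h' at position 1: consonant
  'g' at position 2: consonant
  'a' at position 3: vowel (running total: 2)
  'c' at position 4: consonant
  'i' at position 5: vowel (running total: 3)
Total vowels: 3

3


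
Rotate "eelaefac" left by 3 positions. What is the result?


Input: "eelaefac", rotate left by 3
First 3 characters: "eel"
Remaining characters: "aefac"
Concatenate remaining + first: "aefac" + "eel" = "aefaceel"

aefaceel


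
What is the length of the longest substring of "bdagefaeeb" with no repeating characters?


Input: "bdagefaeeb"
Sliding window (track last position of each char):
  Position 0 ('b'): window [0,0] length 1 -- new best
  Position 1 ('d'): window [0,1] length 2 -- new best
  Position 2 ('a'): window [0,2] length 3 -- new best
  Position 3 ('g'): window [0,3] length 4 -- new best
  Position 4 ('e'): window [0,4] length 5 -- new best
  Position 5 ('f'): window [0,5] length 6 -- new best
  Position 6 ('a'): repeat (last at 2), move window start to 3
  Position 6 ('a'): window [3,6] length 4
  Position 7 ('e'): repeat (last at 4), move window start to 5
  Position 7 ('e'): window [5,7] length 3
  Position 8 ('e'): repeat (last at 7), move window start to 8
  Position 8 ('e'): window [8,8] length 1
  Position 9 ('b'): window [8,9] length 2
Longest substring with no repeats: "bdagef" with length 6

6


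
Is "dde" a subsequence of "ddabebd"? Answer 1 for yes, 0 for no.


Check if "dde" is a subsequence of "ddabebd"
Greedy scan:
  Position 0 ('d'): matches sub[0] = 'd'
  Position 1 ('d'): matches sub[1] = 'd'
  Position 2 ('a'): no match needed
  Position 3 ('b'): no match needed
  Position 4 ('e'): matches sub[2] = 'e'
  Position 5 ('b'): no match needed
  Position 6 ('d'): no match needed
All 3 characters matched => is a subsequence

1


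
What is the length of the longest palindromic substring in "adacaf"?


Input: "adacaf"
Checking substrings for palindromes:
  [0:3] "ada" (len 3) => palindrome
  [2:5] "aca" (len 3) => palindrome
Longest palindromic substring: "ada" with length 3

3


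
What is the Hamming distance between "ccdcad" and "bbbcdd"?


Comparing "ccdcad" and "bbbcdd" position by position:
  Position 0: 'c' vs 'b' => differ
  Position 1: 'c' vs 'b' => differ
  Position 2: 'd' vs 'b' => differ
  Position 3: 'c' vs 'c' => same
  Position 4: 'a' vs 'd' => differ
  Position 5: 'd' vs 'd' => same
Total differences (Hamming distance): 4

4


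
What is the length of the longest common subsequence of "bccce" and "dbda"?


LCS of "bccce" and "dbda"
DP table:
           d    b    d    a
      0    0    0    0    0
  b   0    0    1    1    1
  c   0    0    1    1    1
  c   0    0    1    1    1
  c   0    0    1    1    1
  e   0    0    1    1    1
LCS length = dp[5][4] = 1

1


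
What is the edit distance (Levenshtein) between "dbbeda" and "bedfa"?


Computing edit distance: "dbbeda" -> "bedfa"
DP table:
           b    e    d    f    a
      0    1    2    3    4    5
  d   1    1    2    2    3    4
  b   2    1    2    3    3    4
  b   3    2    2    3    4    4
  e   4    3    2    3    4    5
  d   5    4    3    2    3    4
  a   6    5    4    3    3    3
Edit distance = dp[6][5] = 3

3


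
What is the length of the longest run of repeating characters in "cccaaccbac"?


Input: "cccaaccbac"
Scanning for longest run:
  Position 1 ('c'): continues run of 'c', length=2
  Position 2 ('c'): continues run of 'c', length=3
  Position 3 ('a'): new char, reset run to 1
  Position 4 ('a'): continues run of 'a', length=2
  Position 5 ('c'): new char, reset run to 1
  Position 6 ('c'): continues run of 'c', length=2
  Position 7 ('b'): new char, reset run to 1
  Position 8 ('a'): new char, reset run to 1
  Position 9 ('c'): new char, reset run to 1
Longest run: 'c' with length 3

3


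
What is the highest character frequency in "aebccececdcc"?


Input: aebccececdcc
Character counts:
  'a': 1
  'b': 1
  'c': 6
  'd': 1
  'e': 3
Maximum frequency: 6

6


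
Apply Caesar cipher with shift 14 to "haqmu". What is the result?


Caesar cipher: shift "haqmu" by 14
  'h' (pos 7) + 14 = pos 21 = 'v'
  'a' (pos 0) + 14 = pos 14 = 'o'
  'q' (pos 16) + 14 = pos 4 = 'e'
  'm' (pos 12) + 14 = pos 0 = 'a'
  'u' (pos 20) + 14 = pos 8 = 'i'
Result: voeai

voeai


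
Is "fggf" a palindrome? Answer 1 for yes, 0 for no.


Input: fggf
Reversed: fggf
  Compare pos 0 ('f') with pos 3 ('f'): match
  Compare pos 1 ('g') with pos 2 ('g'): match
Result: palindrome

1


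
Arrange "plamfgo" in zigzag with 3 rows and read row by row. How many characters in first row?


Zigzag "plamfgo" into 3 rows:
Placing characters:
  'p' => row 0
  'l' => row 1
  'a' => row 2
  'm' => row 1
  'f' => row 0
  'g' => row 1
  'o' => row 2
Rows:
  Row 0: "pf"
  Row 1: "lmg"
  Row 2: "ao"
First row length: 2

2


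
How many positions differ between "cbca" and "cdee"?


Comparing "cbca" and "cdee" position by position:
  Position 0: 'c' vs 'c' => same
  Position 1: 'b' vs 'd' => DIFFER
  Position 2: 'c' vs 'e' => DIFFER
  Position 3: 'a' vs 'e' => DIFFER
Positions that differ: 3

3


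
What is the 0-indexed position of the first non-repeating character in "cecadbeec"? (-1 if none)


Input: cecadbeec
Character frequencies:
  'a': 1
  'b': 1
  'c': 3
  'd': 1
  'e': 3
Scanning left to right for freq == 1:
  Position 0 ('c'): freq=3, skip
  Position 1 ('e'): freq=3, skip
  Position 2 ('c'): freq=3, skip
  Position 3 ('a'): unique! => answer = 3

3


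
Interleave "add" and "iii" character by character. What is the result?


Interleaving "add" and "iii":
  Position 0: 'a' from first, 'i' from second => "ai"
  Position 1: 'd' from first, 'i' from second => "di"
  Position 2: 'd' from first, 'i' from second => "di"
Result: aididi

aididi


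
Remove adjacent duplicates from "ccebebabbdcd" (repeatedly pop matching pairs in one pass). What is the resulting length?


Input: ccebebabbdcd
Stack-based adjacent duplicate removal:
  Read 'c': push. Stack: c
  Read 'c': matches stack top 'c' => pop. Stack: (empty)
  Read 'e': push. Stack: e
  Read 'b': push. Stack: eb
  Read 'e': push. Stack: ebe
  Read 'b': push. Stack: ebeb
  Read 'a': push. Stack: ebeba
  Read 'b': push. Stack: ebebab
  Read 'b': matches stack top 'b' => pop. Stack: ebeba
  Read 'd': push. Stack: ebebad
  Read 'c': push. Stack: ebebadc
  Read 'd': push. Stack: ebebadcd
Final stack: "ebebadcd" (length 8)

8


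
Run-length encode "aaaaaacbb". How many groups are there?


Input: aaaaaacbb
Scanning for consecutive runs:
  Group 1: 'a' x 6 (positions 0-5)
  Group 2: 'c' x 1 (positions 6-6)
  Group 3: 'b' x 2 (positions 7-8)
Total groups: 3

3


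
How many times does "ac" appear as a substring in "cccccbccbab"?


Searching for "ac" in "cccccbccbab"
Scanning each position:
  Position 0: "cc" => no
  Position 1: "cc" => no
  Position 2: "cc" => no
  Position 3: "cc" => no
  Position 4: "cb" => no
  Position 5: "bc" => no
  Position 6: "cc" => no
  Position 7: "cb" => no
  Position 8: "ba" => no
  Position 9: "ab" => no
Total occurrences: 0

0
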